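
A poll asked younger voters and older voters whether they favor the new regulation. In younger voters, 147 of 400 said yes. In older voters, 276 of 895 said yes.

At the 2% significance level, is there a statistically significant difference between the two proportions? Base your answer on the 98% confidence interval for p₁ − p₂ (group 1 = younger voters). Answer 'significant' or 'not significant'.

not significant

First, p̂₁ = 147/400 = 0.3675; p̂₂ = 276/895 = 0.3084.
The two standard errors are √(0.3675×0.6325/400) = 0.02411 and √(0.3084×0.6916/895) = 0.01544.
Because the samples are independent, SE_diff = √(0.02411² + 0.01544²) = 0.02863.
Using z* = 2.326 for 98%, ME = 2.326 × 0.02863 = 0.06659.
p̂₁ − p̂₂ = 0.0591; interval 0.0591 ± 0.06659 gives (-0.00749, 0.12569).
The interval (-0.00749, 0.12569) contains 0, so the difference is not significant.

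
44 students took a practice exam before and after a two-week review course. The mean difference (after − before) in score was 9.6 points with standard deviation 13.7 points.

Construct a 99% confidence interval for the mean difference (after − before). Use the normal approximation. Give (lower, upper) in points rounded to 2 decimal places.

(4.28, 14.92)

This is a matched-pairs design, so SE = s_d/√n = 13.7/√44 = 2.0654.
Margin = 2.576 × 2.0654 = 5.3205; the interval is 9.6 ± 5.3205 = (4.28, 14.92).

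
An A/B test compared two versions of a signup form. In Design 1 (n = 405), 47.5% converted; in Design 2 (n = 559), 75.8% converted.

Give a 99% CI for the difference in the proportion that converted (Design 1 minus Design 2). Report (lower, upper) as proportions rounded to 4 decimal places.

(-0.3621, -0.2039)

Each SE is √(p̂(1−p̂)/n): √(0.4750·0.5250/405) = 0.02481 and √(0.7580·0.2420/559) = 0.01811.
SE(p̂₁ − p̂₂) = √(SE₁² + SE₂²) = √(0.0006155361 + 0.0003279721) = 0.03072, since the two samples are independent.
At 99% confidence z* = 2.576; margin = 2.576 × 0.03072 = 0.07913.
The difference is 0.4750 − 0.7580 = -0.2830, so the interval is -0.2830 ± 0.07913 = (-0.3621, -0.2039).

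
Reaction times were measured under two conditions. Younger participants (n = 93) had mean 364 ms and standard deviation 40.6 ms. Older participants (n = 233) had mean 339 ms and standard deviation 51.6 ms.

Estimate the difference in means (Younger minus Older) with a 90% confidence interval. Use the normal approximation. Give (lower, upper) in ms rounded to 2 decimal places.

Standard errors of each mean: 40.6/√93 = 4.2100 and 51.6/√233 = 3.3804.
SE(x̄₁ − x̄₂) = √(4.2100² + 3.3804²) = 5.3992 for independent samples with unequal variances.
With z* = 1.645, the margin is 1.645 × 5.3992 = 8.8817.
x̄₁ − x̄₂ = 364 − 339 = 25.0000; the interval is 25.0000 ± 8.8817 = (16.12, 33.88).

(16.12, 33.88)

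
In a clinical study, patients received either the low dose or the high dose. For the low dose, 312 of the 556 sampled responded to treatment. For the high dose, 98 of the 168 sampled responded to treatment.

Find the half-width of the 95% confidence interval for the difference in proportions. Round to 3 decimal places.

0.085

p̂₁ = 312/556 = 0.5612 and p̂₂ = 98/168 = 0.5833.
SE₁ = √(p̂₁(1−p̂₁)/n₁) = √(0.5612·0.4388/556) = 0.02105; SE₂ = √(0.5833·0.4167/168) = 0.03804.
Independent samples: SE of the difference = √(SE₁² + SE₂²) = √(0.0004431025 + 0.0014470416) = 0.04348.
z* for 95% confidence is 1.960, so the margin of error is 1.960 × 0.04348 = 0.08522.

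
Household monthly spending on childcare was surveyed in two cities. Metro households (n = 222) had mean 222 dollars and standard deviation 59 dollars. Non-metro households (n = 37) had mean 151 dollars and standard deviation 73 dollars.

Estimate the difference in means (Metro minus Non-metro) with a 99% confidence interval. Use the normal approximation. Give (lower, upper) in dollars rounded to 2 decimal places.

Standard errors of each mean: 59/√222 = 3.9598 and 73/√37 = 12.0011.
SE(x̄₁ − x̄₂) = √(3.9598² + 12.0011²) = 12.6375 for independent samples with unequal variances.
With z* = 2.576, the margin is 2.576 × 12.6375 = 32.5542.
x̄₁ − x̄₂ = 222 − 151 = 71.0000; the interval is 71.0000 ± 32.5542 = (38.45, 103.55).

(38.45, 103.55)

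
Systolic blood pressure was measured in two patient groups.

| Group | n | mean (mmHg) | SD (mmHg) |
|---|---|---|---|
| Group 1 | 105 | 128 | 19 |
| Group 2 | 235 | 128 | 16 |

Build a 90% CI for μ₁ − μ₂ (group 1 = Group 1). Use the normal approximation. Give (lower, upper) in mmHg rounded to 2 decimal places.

(-3.50, 3.50)

SE₁ = s₁/√n₁ = 19/√105 = 1.8542; SE₂ = 16/√235 = 1.0437.
Independent samples, unequal variances: SE_diff = √(SE₁² + SE₂²) = √(3.43805764 + 1.08930969) = 2.1278.
z* = 1.645, so margin of error = 1.645 × 2.1278 = 3.5002.
Difference in means = 128 − 128 = 0.0000.
0.0000 ± 3.5002 → (-3.50, 3.50).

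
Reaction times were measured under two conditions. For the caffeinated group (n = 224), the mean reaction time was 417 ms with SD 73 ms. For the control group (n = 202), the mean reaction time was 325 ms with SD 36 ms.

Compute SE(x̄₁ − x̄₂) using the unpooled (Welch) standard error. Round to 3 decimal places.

5.496

Standard errors of each mean: 73/√224 = 4.8775 and 36/√202 = 2.5330.
SE(x̄₁ − x̄₂) = √(4.8775² + 2.5330²) = 5.4960 for independent samples with unequal variances.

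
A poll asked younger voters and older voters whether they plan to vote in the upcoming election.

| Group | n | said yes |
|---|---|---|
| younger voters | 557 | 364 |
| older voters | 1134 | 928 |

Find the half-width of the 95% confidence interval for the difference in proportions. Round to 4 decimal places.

0.0454

p̂₁ = 364/557 = 0.6535 and p̂₂ = 928/1134 = 0.8183.
SE₁ = √(p̂₁(1−p̂₁)/n₁) = √(0.6535·0.3465/557) = 0.02016; SE₂ = √(0.8183·0.1817/1134) = 0.01145.
Independent samples: SE of the difference = √(SE₁² + SE₂²) = √(0.0004064256 + 0.0001311025) = 0.02318.
z* for 95% confidence is 1.960, so the margin of error is 1.960 × 0.02318 = 0.04543.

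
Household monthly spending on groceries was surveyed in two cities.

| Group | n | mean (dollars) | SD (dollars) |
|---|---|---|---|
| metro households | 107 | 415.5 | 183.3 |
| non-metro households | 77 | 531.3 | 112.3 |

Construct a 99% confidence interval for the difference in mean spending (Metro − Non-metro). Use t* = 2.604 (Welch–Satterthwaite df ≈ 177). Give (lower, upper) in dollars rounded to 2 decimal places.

(-172.72, -58.88)

Per-group SEs: s₁/√n₁ = 183.3/√107 = 17.7203, s₂/√n₂ = 112.3/√77 = 12.7978.
Unpooled SE of the difference: √(314.00903209 + 163.78368484) = 21.8585.
Margin of error = t* · SE = 2.604 × 21.8585 = 56.9195.
x̄₁ − x̄₂ = 415.5 − 531.3 = -115.8000.
CI: -115.8000 ± 56.9195 = (-172.72, -58.88).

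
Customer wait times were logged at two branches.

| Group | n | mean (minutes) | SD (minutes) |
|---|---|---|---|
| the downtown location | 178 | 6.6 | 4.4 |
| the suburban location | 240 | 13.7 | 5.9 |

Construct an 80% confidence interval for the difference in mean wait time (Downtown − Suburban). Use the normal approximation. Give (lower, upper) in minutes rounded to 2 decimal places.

Standard errors of each mean: 4.4/√178 = 0.3298 and 5.9/√240 = 0.3808.
SE(x̄₁ − x̄₂) = √(0.3298² + 0.3808²) = 0.5038 for independent samples with unequal variances.
With z* = 1.282, the margin is 1.282 × 0.5038 = 0.6459.
x̄₁ − x̄₂ = 6.6 − 13.7 = -7.1000; the interval is -7.1000 ± 0.6459 = (-7.75, -6.45).

(-7.75, -6.45)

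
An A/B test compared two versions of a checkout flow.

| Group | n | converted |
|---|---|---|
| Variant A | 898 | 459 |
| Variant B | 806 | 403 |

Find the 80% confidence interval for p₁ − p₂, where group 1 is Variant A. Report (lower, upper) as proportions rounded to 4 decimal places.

(-0.0200, 0.0422)

Sample proportions: 459/898 = 0.5111, 403/806 = 0.5000.
Each SE is √(p̂(1−p̂)/n): √(0.5111·0.4889/898) = 0.01668 and √(0.5000·0.5000/806) = 0.01761.
SE(p̂₁ − p̂₂) = √(SE₁² + SE₂²) = √(0.0002782224 + 0.0003101121) = 0.02426, since the two samples are independent.
At 80% confidence z* = 1.282; margin = 1.282 × 0.02426 = 0.03110.
The difference is 0.5111 − 0.5000 = 0.0111, so the interval is 0.0111 ± 0.03110 = (-0.0200, 0.0422).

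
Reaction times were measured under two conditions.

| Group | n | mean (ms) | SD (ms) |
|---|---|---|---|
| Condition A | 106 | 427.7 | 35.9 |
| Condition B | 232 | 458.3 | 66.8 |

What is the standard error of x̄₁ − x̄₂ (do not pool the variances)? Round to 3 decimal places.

Per-group SEs: s₁/√n₁ = 35.9/√106 = 3.4869, s₂/√n₂ = 66.8/√232 = 4.3856.
Unpooled SE of the difference: √(12.15847161 + 19.23348736) = 5.6029.

5.603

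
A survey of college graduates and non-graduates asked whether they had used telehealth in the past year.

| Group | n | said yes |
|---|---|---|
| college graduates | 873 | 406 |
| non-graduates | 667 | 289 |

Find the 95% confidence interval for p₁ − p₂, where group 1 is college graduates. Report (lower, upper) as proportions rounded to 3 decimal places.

p̂₁ = 406/873 = 0.4651 and p̂₂ = 289/667 = 0.4333.
SE₁ = √(p̂₁(1−p̂₁)/n₁) = √(0.4651·0.5349/873) = 0.01688; SE₂ = √(0.4333·0.5667/667) = 0.01919.
Independent samples: SE of the difference = √(SE₁² + SE₂²) = √(0.0002849344 + 0.0003682561) = 0.02556.
z* for 95% confidence is 1.960, so the margin of error is 1.960 × 0.02556 = 0.05010.
Point estimate p̂₁ − p̂₂ = 0.4651 − 0.4333 = 0.0318.
0.0318 ± 0.05010 → (-0.018, 0.082).

(-0.018, 0.082)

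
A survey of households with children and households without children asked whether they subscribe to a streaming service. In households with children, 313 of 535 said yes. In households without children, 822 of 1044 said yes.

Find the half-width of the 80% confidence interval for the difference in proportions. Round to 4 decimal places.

0.0318

p̂₁ = 313/535 = 0.5850 and p̂₂ = 822/1044 = 0.7874.
SE₁ = √(p̂₁(1−p̂₁)/n₁) = √(0.5850·0.4150/535) = 0.02130; SE₂ = √(0.7874·0.2126/1044) = 0.01266.
Independent samples: SE of the difference = √(SE₁² + SE₂²) = √(0.00045369 + 0.0001602756) = 0.02478.
z* for 80% confidence is 1.282, so the margin of error is 1.282 × 0.02478 = 0.03177.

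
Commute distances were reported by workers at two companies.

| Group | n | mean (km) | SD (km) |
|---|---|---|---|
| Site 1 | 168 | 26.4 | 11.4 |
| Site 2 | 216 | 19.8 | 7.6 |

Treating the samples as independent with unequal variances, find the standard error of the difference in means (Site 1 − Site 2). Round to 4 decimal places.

1.0203

SE₁ = s₁/√n₁ = 11.4/√168 = 0.8795; SE₂ = 7.6/√216 = 0.5171.
Independent samples, unequal variances: SE_diff = √(SE₁² + SE₂²) = √(0.77352025 + 0.26739241) = 1.0203.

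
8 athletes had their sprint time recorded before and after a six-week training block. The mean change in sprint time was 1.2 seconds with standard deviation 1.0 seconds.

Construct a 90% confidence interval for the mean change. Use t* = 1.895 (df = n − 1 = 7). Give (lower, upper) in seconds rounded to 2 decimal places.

Paired design: SE = s_d/√n = 1.0/√8 = 0.3536.
t* = 1.895; margin of error = 1.895 × 0.3536 = 0.6701.
1.2 ± 0.6701 → (0.53, 1.87).

(0.53, 1.87)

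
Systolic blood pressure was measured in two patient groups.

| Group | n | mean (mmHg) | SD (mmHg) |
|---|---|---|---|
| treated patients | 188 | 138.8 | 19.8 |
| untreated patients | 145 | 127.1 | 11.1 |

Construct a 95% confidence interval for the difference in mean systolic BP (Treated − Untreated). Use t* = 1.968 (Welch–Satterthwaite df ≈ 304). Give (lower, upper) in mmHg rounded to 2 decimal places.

(8.33, 15.07)

Per-group SEs: s₁/√n₁ = 19.8/√188 = 1.4441, s₂/√n₂ = 11.1/√145 = 0.9218.
Unpooled SE of the difference: √(2.08542481 + 0.84971524) = 1.7132.
Margin of error = t* · SE = 1.968 × 1.7132 = 3.3716.
x̄₁ − x̄₂ = 138.8 − 127.1 = 11.7000.
CI: 11.7000 ± 3.3716 = (8.33, 15.07).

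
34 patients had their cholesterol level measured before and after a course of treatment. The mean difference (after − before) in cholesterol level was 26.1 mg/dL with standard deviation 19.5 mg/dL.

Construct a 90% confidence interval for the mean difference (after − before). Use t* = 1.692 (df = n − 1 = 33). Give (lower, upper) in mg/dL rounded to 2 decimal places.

Paired design: SE = s_d/√n = 19.5/√34 = 3.3442.
t* = 1.692; margin of error = 1.692 × 3.3442 = 5.6584.
26.1 ± 5.6584 → (20.44, 31.76).

(20.44, 31.76)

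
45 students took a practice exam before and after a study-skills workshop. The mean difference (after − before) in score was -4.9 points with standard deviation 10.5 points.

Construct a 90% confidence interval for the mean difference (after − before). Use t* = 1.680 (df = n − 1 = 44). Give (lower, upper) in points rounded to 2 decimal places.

(-7.53, -2.27)

This is a matched-pairs design, so SE = s_d/√n = 10.5/√45 = 1.5652.
Margin = 1.680 × 1.5652 = 2.6295; the interval is -4.9 ± 2.6295 = (-7.53, -2.27).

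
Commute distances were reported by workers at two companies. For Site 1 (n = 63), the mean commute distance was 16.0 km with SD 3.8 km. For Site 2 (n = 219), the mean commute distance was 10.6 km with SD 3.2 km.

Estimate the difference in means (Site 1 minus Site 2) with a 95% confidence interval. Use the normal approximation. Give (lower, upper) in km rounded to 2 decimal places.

Standard errors of each mean: 3.8/√63 = 0.4788 and 3.2/√219 = 0.2162.
SE(x̄₁ − x̄₂) = √(0.4788² + 0.2162²) = 0.5253 for independent samples with unequal variances.
With z* = 1.960, the margin is 1.960 × 0.5253 = 1.0296.
x̄₁ − x̄₂ = 16.0 − 10.6 = 5.4000; the interval is 5.4000 ± 1.0296 = (4.37, 6.43).

(4.37, 6.43)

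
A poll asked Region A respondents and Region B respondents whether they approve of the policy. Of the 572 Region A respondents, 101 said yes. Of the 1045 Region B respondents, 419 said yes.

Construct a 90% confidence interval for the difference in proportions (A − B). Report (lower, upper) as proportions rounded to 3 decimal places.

(-0.261, -0.188)

p̂₁ = 101/572 = 0.1766 and p̂₂ = 419/1045 = 0.4010.
SE₁ = √(p̂₁(1−p̂₁)/n₁) = √(0.1766·0.8234/572) = 0.01594; SE₂ = √(0.4010·0.5990/1045) = 0.01516.
Independent samples: SE of the difference = √(SE₁² + SE₂²) = √(0.0002540836 + 0.0002298256) = 0.02200.
z* for 90% confidence is 1.645, so the margin of error is 1.645 × 0.02200 = 0.03619.
Point estimate p̂₁ − p̂₂ = 0.1766 − 0.4010 = -0.2244.
-0.2244 ± 0.03619 → (-0.261, -0.188).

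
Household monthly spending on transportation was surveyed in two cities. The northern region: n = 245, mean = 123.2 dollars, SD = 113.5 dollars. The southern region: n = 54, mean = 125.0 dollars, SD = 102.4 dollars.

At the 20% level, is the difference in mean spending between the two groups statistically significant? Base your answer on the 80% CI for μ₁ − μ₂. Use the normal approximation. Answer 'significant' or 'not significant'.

not significant

Standard errors of each mean: 113.5/√245 = 7.2512 and 102.4/√54 = 13.9349.
SE(x̄₁ − x̄₂) = √(7.2512² + 13.9349²) = 15.7086 for independent samples with unequal variances.
With z* = 1.282, the margin is 1.282 × 15.7086 = 20.1384.
x̄₁ − x̄₂ = 123.2 − 125.0 = -1.8000; the interval is -1.8000 ± 20.1384 = (-21.9384, 18.3384).
The interval (-21.9384, 18.3384) contains 0, so the difference is not significant.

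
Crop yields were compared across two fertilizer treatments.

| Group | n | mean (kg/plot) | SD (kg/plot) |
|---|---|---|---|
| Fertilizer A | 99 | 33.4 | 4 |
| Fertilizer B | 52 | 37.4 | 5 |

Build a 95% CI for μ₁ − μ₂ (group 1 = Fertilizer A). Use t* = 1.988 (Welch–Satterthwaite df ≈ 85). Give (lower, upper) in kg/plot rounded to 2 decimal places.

(-5.59, -2.41)

Per-group SEs: s₁/√n₁ = 4/√99 = 0.4020, s₂/√n₂ = 5/√52 = 0.6934.
Unpooled SE of the difference: √(0.161604 + 0.48080356) = 0.8015.
Margin of error = t* · SE = 1.988 × 0.8015 = 1.5934.
x̄₁ − x̄₂ = 33.4 − 37.4 = -4.0000.
CI: -4.0000 ± 1.5934 = (-5.59, -2.41).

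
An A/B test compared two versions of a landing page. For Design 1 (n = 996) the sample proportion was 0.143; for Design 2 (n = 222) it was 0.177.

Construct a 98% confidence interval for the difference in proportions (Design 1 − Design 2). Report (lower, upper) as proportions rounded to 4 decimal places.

The two standard errors are √(0.1430×0.8570/996) = 0.01109 and √(0.1770×0.8230/222) = 0.02562.
Because the samples are independent, SE_diff = √(0.01109² + 0.02562²) = 0.02792.
Using z* = 2.326 for 98%, ME = 2.326 × 0.02792 = 0.06494.
p̂₁ − p̂₂ = -0.0340; interval -0.0340 ± 0.06494 gives (-0.0989, 0.0309).

(-0.0989, 0.0309)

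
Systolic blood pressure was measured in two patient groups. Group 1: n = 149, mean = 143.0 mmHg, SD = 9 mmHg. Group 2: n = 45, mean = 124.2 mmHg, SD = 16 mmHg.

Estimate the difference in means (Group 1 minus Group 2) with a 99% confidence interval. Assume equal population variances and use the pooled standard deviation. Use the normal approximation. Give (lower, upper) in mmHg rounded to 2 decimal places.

(13.98, 23.62)

s_p = √[((n₁−1)s₁² + (n₂−1)s₂²)/(n₁+n₂−2)] = √[(148·9² + 44·16²)/192] = 11.0047.
SE = 11.0047·√(1/149 + 1/45) = 1.8719.
With z* = 2.576, margin = 2.576 × 1.8719 = 4.8220.
x̄₁ − x̄₂ = 143.0 − 124.2 = 18.8000; interval 18.8000 ± 4.8220 = (13.98, 23.62).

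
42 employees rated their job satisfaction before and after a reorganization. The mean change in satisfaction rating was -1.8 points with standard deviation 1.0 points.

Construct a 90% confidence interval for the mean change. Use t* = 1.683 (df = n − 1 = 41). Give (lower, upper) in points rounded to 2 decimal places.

This is a matched-pairs design, so SE = s_d/√n = 1.0/√42 = 0.1543.
Margin = 1.683 × 0.1543 = 0.2597; the interval is -1.8 ± 0.2597 = (-2.06, -1.54).

(-2.06, -1.54)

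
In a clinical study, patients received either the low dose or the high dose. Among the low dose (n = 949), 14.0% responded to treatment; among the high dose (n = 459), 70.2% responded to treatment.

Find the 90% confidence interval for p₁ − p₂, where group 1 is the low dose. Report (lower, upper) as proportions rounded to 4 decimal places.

(-0.6017, -0.5223)

The two standard errors are √(0.1400×0.8600/949) = 0.01126 and √(0.7020×0.2980/459) = 0.02135.
Because the samples are independent, SE_diff = √(0.01126² + 0.02135²) = 0.02414.
Using z* = 1.645 for 90%, ME = 1.645 × 0.02414 = 0.03971.
p̂₁ − p̂₂ = -0.5620; interval -0.5620 ± 0.03971 gives (-0.6017, -0.5223).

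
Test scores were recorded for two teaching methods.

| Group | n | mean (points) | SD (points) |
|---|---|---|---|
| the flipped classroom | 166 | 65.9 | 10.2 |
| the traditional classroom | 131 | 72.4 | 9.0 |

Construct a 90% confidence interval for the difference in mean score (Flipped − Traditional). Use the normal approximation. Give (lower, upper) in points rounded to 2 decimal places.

(-8.34, -4.66)

SE₁ = s₁/√n₁ = 10.2/√166 = 0.7917; SE₂ = 9.0/√131 = 0.7863.
Independent samples, unequal variances: SE_diff = √(SE₁² + SE₂²) = √(0.62678889 + 0.61826769) = 1.1158.
z* = 1.645, so margin of error = 1.645 × 1.1158 = 1.8355.
Difference in means = 65.9 − 72.4 = -6.5000.
-6.5000 ± 1.8355 → (-8.34, -4.66).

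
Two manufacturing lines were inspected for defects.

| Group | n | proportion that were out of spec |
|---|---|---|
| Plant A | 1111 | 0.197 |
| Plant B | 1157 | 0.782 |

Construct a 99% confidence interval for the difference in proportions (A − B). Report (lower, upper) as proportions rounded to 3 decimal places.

(-0.629, -0.541)

Each SE is √(p̂(1−p̂)/n): √(0.1970·0.8030/1111) = 0.01193 and √(0.7820·0.2180/1157) = 0.01214.
SE(p̂₁ − p̂₂) = √(SE₁² + SE₂²) = √(0.0001423249 + 0.0001473796) = 0.01702, since the two samples are independent.
At 99% confidence z* = 2.576; margin = 2.576 × 0.01702 = 0.04384.
The difference is 0.1970 − 0.7820 = -0.5850, so the interval is -0.5850 ± 0.04384 = (-0.629, -0.541).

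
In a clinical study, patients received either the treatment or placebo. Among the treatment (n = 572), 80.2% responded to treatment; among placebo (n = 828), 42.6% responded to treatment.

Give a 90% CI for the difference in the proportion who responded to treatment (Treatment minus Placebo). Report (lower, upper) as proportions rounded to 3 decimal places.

SE₁ = √(p̂₁(1−p̂₁)/n₁) = √(0.8020·0.1980/572) = 0.01666; SE₂ = √(0.4260·0.5740/828) = 0.01718.
Independent samples: SE of the difference = √(SE₁² + SE₂²) = √(0.0002775556 + 0.0002951524) = 0.02393.
z* for 90% confidence is 1.645, so the margin of error is 1.645 × 0.02393 = 0.03936.
Point estimate p̂₁ − p̂₂ = 0.8020 − 0.4260 = 0.3760.
0.3760 ± 0.03936 → (0.337, 0.415).

(0.337, 0.415)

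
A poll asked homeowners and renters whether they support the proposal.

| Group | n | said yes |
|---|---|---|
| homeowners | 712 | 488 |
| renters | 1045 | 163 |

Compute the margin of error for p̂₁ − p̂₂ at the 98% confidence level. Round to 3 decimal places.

Sample proportions: 488/712 = 0.6854, 163/1045 = 0.1560.
Each SE is √(p̂(1−p̂)/n): √(0.6854·0.3146/712) = 0.01740 and √(0.1560·0.8440/1045) = 0.01122.
SE(p̂₁ − p̂₂) = √(SE₁² + SE₂²) = √(0.00030276 + 0.0001258884) = 0.02070, since the two samples are independent.
At 98% confidence z* = 2.326; margin = 2.326 × 0.02070 = 0.04815.

0.048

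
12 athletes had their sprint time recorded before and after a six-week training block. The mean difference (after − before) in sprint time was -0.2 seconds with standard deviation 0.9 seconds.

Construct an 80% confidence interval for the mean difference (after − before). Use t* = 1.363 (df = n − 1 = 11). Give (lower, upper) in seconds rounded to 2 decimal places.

Paired design: SE = s_d/√n = 0.9/√12 = 0.2598.
t* = 1.363; margin of error = 1.363 × 0.2598 = 0.3541.
-0.2 ± 0.3541 → (-0.55, 0.15).

(-0.55, 0.15)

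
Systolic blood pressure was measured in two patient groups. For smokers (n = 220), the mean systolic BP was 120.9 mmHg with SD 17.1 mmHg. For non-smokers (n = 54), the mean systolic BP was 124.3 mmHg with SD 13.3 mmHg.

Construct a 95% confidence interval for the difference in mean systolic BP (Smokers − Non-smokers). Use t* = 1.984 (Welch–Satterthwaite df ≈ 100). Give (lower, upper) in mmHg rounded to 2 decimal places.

(-7.66, 0.86)

Per-group SEs: s₁/√n₁ = 17.1/√220 = 1.1529, s₂/√n₂ = 13.3/√54 = 1.8099.
Unpooled SE of the difference: √(1.32917841 + 3.27573801) = 2.1459.
Margin of error = t* · SE = 1.984 × 2.1459 = 4.2575.
x̄₁ − x̄₂ = 120.9 − 124.3 = -3.4000.
CI: -3.4000 ± 4.2575 = (-7.66, 0.86).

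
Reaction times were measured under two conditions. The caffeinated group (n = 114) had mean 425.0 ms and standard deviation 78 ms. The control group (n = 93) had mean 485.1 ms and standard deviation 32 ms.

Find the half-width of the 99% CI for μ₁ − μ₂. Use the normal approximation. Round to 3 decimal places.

20.669

SE₁ = s₁/√n₁ = 78/√114 = 7.3054; SE₂ = 32/√93 = 3.3182.
Independent samples, unequal variances: SE_diff = √(SE₁² + SE₂²) = √(53.36886916 + 11.01045124) = 8.0237.
z* = 2.576, so margin of error = 2.576 × 8.0237 = 20.6691.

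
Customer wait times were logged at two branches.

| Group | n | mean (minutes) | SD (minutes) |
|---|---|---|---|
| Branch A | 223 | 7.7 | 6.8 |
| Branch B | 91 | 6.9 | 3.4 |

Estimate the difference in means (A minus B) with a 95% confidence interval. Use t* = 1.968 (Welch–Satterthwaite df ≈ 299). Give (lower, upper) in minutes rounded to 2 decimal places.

Standard errors of each mean: 6.8/√223 = 0.4554 and 3.4/√91 = 0.3564.
SE(x̄₁ − x̄₂) = √(0.4554² + 0.3564²) = 0.5783 for independent samples with unequal variances.
With t* = 1.968, the margin is 1.968 × 0.5783 = 1.1381.
x̄₁ − x̄₂ = 7.7 − 6.9 = 0.8000; the interval is 0.8000 ± 1.1381 = (-0.34, 1.94).

(-0.34, 1.94)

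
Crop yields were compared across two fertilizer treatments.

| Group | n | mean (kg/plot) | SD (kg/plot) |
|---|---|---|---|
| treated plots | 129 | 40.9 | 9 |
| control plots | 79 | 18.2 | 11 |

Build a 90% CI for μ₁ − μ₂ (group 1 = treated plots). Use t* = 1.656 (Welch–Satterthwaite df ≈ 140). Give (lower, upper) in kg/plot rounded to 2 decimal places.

(20.27, 25.13)

SE₁ = s₁/√n₁ = 9/√129 = 0.7924; SE₂ = 11/√79 = 1.2376.
Independent samples, unequal variances: SE_diff = √(SE₁² + SE₂²) = √(0.62789776 + 1.53165376) = 1.4695.
t* = 1.656, so margin of error = 1.656 × 1.4695 = 2.4335.
Difference in means = 40.9 − 18.2 = 22.7000.
22.7000 ± 2.4335 → (20.27, 25.13).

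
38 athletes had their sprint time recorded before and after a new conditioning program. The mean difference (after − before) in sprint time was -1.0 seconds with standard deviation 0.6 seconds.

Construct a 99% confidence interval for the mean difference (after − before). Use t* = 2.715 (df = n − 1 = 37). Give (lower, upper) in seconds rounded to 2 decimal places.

(-1.26, -0.74)

Paired design: SE = s_d/√n = 0.6/√38 = 0.0973.
t* = 2.715; margin of error = 2.715 × 0.0973 = 0.2642.
-1.0 ± 0.2642 → (-1.26, -0.74).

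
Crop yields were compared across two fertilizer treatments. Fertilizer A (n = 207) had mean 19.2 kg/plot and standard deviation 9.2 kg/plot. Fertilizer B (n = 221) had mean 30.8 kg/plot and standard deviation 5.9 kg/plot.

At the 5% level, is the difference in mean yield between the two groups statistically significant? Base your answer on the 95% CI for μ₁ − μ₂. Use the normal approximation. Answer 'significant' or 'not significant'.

significant

SE₁ = s₁/√n₁ = 9.2/√207 = 0.6394; SE₂ = 5.9/√221 = 0.3969.
Independent samples, unequal variances: SE_diff = √(SE₁² + SE₂²) = √(0.40883236 + 0.15752961) = 0.7526.
z* = 1.960, so margin of error = 1.960 × 0.7526 = 1.4751.
Difference in means = 19.2 − 30.8 = -11.6000.
-11.6000 ± 1.4751 → (-13.0751, -10.1249).
The interval (-13.0751, -10.1249) does not contain 0, so the difference is significant.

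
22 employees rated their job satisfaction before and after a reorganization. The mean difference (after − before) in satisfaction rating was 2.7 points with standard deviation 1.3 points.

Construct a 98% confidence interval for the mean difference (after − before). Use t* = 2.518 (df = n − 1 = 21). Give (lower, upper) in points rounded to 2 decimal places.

This is a matched-pairs design, so SE = s_d/√n = 1.3/√22 = 0.2772.
Margin = 2.518 × 0.2772 = 0.6980; the interval is 2.7 ± 0.6980 = (2.00, 3.40).

(2.00, 3.40)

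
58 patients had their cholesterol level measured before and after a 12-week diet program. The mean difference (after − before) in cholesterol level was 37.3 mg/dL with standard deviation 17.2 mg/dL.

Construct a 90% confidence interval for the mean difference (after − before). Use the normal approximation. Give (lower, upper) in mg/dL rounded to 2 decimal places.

(33.58, 41.02)

This is a matched-pairs design, so SE = s_d/√n = 17.2/√58 = 2.2585.
Margin = 1.645 × 2.2585 = 3.7152; the interval is 37.3 ± 3.7152 = (33.58, 41.02).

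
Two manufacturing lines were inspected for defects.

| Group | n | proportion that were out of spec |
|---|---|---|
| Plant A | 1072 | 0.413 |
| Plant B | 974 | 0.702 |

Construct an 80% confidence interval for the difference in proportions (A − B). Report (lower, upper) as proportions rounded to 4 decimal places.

(-0.3159, -0.2621)

SE₁ = √(p̂₁(1−p̂₁)/n₁) = √(0.4130·0.5870/1072) = 0.01504; SE₂ = √(0.7020·0.2980/974) = 0.01466.
Independent samples: SE of the difference = √(SE₁² + SE₂²) = √(0.0002262016 + 0.0002149156) = 0.02100.
z* for 80% confidence is 1.282, so the margin of error is 1.282 × 0.02100 = 0.02692.
Point estimate p̂₁ − p̂₂ = 0.4130 − 0.7020 = -0.2890.
-0.2890 ± 0.02692 → (-0.3159, -0.2621).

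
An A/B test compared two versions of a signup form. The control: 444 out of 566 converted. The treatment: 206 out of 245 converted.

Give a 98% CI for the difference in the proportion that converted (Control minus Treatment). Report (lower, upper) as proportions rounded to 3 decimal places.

p̂₁ = 444/566 = 0.7845 and p̂₂ = 206/245 = 0.8408.
SE₁ = √(p̂₁(1−p̂₁)/n₁) = √(0.7845·0.2155/566) = 0.01728; SE₂ = √(0.8408·0.1592/245) = 0.02337.
Independent samples: SE of the difference = √(SE₁² + SE₂²) = √(0.0002985984 + 0.0005461569) = 0.02906.
z* for 98% confidence is 2.326, so the margin of error is 2.326 × 0.02906 = 0.06759.
Point estimate p̂₁ − p̂₂ = 0.7845 − 0.8408 = -0.0563.
-0.0563 ± 0.06759 → (-0.124, 0.011).

(-0.124, 0.011)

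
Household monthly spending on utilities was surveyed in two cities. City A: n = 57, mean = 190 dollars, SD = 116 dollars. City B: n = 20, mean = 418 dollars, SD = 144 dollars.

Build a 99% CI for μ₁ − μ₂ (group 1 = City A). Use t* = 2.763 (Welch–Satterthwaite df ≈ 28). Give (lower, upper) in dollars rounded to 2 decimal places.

(-326.58, -129.42)

Standard errors of each mean: 116/√57 = 15.3646 and 144/√20 = 32.1994.
SE(x̄₁ − x̄₂) = √(15.3646² + 32.1994²) = 35.6773 for independent samples with unequal variances.
With t* = 2.763, the margin is 2.763 × 35.6773 = 98.5764.
x̄₁ − x̄₂ = 190 − 418 = -228.0000; the interval is -228.0000 ± 98.5764 = (-326.58, -129.42).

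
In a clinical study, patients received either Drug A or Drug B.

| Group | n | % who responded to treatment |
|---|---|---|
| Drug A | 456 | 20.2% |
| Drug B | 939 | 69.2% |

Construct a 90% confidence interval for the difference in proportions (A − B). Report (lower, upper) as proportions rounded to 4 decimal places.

The two standard errors are √(0.2020×0.7980/456) = 0.01880 and √(0.6920×0.3080/939) = 0.01507.
Because the samples are independent, SE_diff = √(0.01880² + 0.01507²) = 0.02409.
Using z* = 1.645 for 90%, ME = 1.645 × 0.02409 = 0.03963.
p̂₁ − p̂₂ = -0.4900; interval -0.4900 ± 0.03963 gives (-0.5296, -0.4504).

(-0.5296, -0.4504)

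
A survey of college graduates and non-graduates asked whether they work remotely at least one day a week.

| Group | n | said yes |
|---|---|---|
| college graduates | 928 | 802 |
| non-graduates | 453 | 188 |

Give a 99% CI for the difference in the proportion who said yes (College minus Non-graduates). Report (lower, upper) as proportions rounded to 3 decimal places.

Sample proportions: 802/928 = 0.8642, 188/453 = 0.4150.
Each SE is √(p̂(1−p̂)/n): √(0.8642·0.1358/928) = 0.01125 and √(0.4150·0.5850/453) = 0.02315.
SE(p̂₁ − p̂₂) = √(SE₁² + SE₂²) = √(0.0001265625 + 0.0005359225) = 0.02574, since the two samples are independent.
At 99% confidence z* = 2.576; margin = 2.576 × 0.02574 = 0.06631.
The difference is 0.8642 − 0.4150 = 0.4492, so the interval is 0.4492 ± 0.06631 = (0.383, 0.516).

(0.383, 0.516)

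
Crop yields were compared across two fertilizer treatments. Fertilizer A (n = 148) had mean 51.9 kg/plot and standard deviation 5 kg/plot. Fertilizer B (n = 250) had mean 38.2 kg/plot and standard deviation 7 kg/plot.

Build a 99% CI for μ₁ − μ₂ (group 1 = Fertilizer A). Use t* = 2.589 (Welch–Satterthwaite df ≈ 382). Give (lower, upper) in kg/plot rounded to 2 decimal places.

Per-group SEs: s₁/√n₁ = 5/√148 = 0.4110, s₂/√n₂ = 7/√250 = 0.4427.
Unpooled SE of the difference: √(0.168921 + 0.19598329) = 0.6041.
Margin of error = t* · SE = 2.589 × 0.6041 = 1.5640.
x̄₁ − x̄₂ = 51.9 − 38.2 = 13.7000.
CI: 13.7000 ± 1.5640 = (12.14, 15.26).

(12.14, 15.26)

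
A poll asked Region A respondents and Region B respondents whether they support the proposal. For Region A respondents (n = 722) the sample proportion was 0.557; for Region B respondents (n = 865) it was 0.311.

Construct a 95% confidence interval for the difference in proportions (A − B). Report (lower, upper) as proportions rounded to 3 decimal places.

(0.198, 0.294)

SE₁ = √(p̂₁(1−p̂₁)/n₁) = √(0.5570·0.4430/722) = 0.01849; SE₂ = √(0.3110·0.6890/865) = 0.01574.
Independent samples: SE of the difference = √(SE₁² + SE₂²) = √(0.0003418801 + 0.0002477476) = 0.02428.
z* for 95% confidence is 1.960, so the margin of error is 1.960 × 0.02428 = 0.04759.
Point estimate p̂₁ − p̂₂ = 0.5570 − 0.3110 = 0.2460.
0.2460 ± 0.04759 → (0.198, 0.294).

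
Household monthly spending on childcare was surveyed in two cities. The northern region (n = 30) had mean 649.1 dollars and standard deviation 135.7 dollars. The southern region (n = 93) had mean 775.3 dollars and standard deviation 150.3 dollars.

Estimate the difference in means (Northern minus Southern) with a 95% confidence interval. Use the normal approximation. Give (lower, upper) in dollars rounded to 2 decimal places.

(-183.57, -68.83)

Per-group SEs: s₁/√n₁ = 135.7/√30 = 24.7753, s₂/√n₂ = 150.3/√93 = 15.5854.
Unpooled SE of the difference: √(613.81549009 + 242.90469316) = 29.2698.
Margin of error = z* · SE = 1.960 × 29.2698 = 57.3688.
x̄₁ − x̄₂ = 649.1 − 775.3 = -126.2000.
CI: -126.2000 ± 57.3688 = (-183.57, -68.83).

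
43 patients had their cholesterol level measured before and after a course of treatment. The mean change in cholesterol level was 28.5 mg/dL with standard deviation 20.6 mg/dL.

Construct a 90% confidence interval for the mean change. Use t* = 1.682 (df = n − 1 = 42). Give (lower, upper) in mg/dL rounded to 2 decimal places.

(23.22, 33.78)

This is a matched-pairs design, so SE = s_d/√n = 20.6/√43 = 3.1415.
Margin = 1.682 × 3.1415 = 5.2840; the interval is 28.5 ± 5.2840 = (23.22, 33.78).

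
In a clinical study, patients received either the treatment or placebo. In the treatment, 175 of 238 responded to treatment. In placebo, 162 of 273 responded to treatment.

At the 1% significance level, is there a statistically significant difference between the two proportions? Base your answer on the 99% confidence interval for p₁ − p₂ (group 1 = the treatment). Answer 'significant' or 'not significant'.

significant

Sample proportions: 175/238 = 0.7353, 162/273 = 0.5934.
Each SE is √(p̂(1−p̂)/n): √(0.7353·0.2647/238) = 0.02860 and √(0.5934·0.4066/273) = 0.02973.
SE(p̂₁ − p̂₂) = √(SE₁² + SE₂²) = √(0.00081796 + 0.0008838729) = 0.04125, since the two samples are independent.
At 99% confidence z* = 2.576; margin = 2.576 × 0.04125 = 0.10626.
The difference is 0.7353 − 0.5934 = 0.1419, so the interval is 0.1419 ± 0.10626 = (0.03564, 0.24816).
The interval (0.03564, 0.24816) does not contain 0, so the difference is significant.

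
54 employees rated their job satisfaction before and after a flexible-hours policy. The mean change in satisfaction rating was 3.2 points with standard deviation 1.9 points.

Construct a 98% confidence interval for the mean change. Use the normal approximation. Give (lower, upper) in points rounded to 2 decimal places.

Paired design: SE = s_d/√n = 1.9/√54 = 0.2586.
z* = 2.326; margin of error = 2.326 × 0.2586 = 0.6015.
3.2 ± 0.6015 → (2.60, 3.80).

(2.60, 3.80)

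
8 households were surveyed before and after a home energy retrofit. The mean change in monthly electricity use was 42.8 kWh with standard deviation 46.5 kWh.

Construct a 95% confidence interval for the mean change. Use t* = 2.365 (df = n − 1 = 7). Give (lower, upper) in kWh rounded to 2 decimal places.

(3.92, 81.68)

This is a matched-pairs design, so SE = s_d/√n = 46.5/√8 = 16.4402.
Margin = 2.365 × 16.4402 = 38.8811; the interval is 42.8 ± 38.8811 = (3.92, 81.68).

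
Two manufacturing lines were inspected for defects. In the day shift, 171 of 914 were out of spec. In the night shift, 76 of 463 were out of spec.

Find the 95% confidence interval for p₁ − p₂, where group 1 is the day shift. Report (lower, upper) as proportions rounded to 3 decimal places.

First, p̂₁ = 171/914 = 0.1871; p̂₂ = 76/463 = 0.1641.
The two standard errors are √(0.1871×0.8129/914) = 0.01290 and √(0.1641×0.8359/463) = 0.01721.
Because the samples are independent, SE_diff = √(0.01290² + 0.01721²) = 0.02151.
Using z* = 1.960 for 95%, ME = 1.960 × 0.02151 = 0.04216.
p̂₁ − p̂₂ = 0.0230; interval 0.0230 ± 0.04216 gives (-0.019, 0.065).

(-0.019, 0.065)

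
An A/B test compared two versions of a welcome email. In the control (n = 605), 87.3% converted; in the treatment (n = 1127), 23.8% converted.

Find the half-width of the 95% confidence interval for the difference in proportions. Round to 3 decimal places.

0.036

Each SE is √(p̂(1−p̂)/n): √(0.8730·0.1270/605) = 0.01354 and √(0.2380·0.7620/1127) = 0.01269.
SE(p̂₁ − p̂₂) = √(SE₁² + SE₂²) = √(0.0001833316 + 0.0001610361) = 0.01856, since the two samples are independent.
At 95% confidence z* = 1.960; margin = 1.960 × 0.01856 = 0.03638.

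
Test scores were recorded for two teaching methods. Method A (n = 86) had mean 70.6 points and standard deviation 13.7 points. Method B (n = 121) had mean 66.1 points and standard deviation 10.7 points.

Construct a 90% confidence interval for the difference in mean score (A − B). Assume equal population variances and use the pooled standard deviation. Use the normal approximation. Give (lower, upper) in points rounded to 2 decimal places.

(1.71, 7.29)

s_p = √[((n₁−1)s₁² + (n₂−1)s₂²)/(n₁+n₂−2)] = √[(85·13.7² + 120·10.7²)/205] = 12.0350.
SE = 12.0350·√(1/86 + 1/121) = 1.6974.
With z* = 1.645, margin = 1.645 × 1.6974 = 2.7922.
x̄₁ − x̄₂ = 70.6 − 66.1 = 4.5000; interval 4.5000 ± 2.7922 = (1.71, 7.29).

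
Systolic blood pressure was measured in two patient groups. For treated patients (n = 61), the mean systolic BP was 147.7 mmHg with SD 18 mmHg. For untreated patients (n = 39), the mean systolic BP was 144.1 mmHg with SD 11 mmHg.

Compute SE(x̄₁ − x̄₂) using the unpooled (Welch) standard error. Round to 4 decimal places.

2.9007

Standard errors of each mean: 18/√61 = 2.3047 and 11/√39 = 1.7614.
SE(x̄₁ − x̄₂) = √(2.3047² + 1.7614²) = 2.9007 for independent samples with unequal variances.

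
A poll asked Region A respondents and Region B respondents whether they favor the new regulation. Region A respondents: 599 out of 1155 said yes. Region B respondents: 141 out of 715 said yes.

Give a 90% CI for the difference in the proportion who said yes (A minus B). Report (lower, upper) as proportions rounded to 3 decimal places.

p̂₁ = 599/1155 = 0.5186 and p̂₂ = 141/715 = 0.1972.
SE₁ = √(p̂₁(1−p̂₁)/n₁) = √(0.5186·0.4814/1155) = 0.01470; SE₂ = √(0.1972·0.8028/715) = 0.01488.
Independent samples: SE of the difference = √(SE₁² + SE₂²) = √(0.00021609 + 0.0002214144) = 0.02092.
z* for 90% confidence is 1.645, so the margin of error is 1.645 × 0.02092 = 0.03441.
Point estimate p̂₁ − p̂₂ = 0.5186 − 0.1972 = 0.3214.
0.3214 ± 0.03441 → (0.287, 0.356).

(0.287, 0.356)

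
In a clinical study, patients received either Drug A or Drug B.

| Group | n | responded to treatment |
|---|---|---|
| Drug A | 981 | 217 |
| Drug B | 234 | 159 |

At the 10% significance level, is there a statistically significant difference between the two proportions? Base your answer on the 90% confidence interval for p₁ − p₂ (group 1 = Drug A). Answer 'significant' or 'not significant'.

significant

First, p̂₁ = 217/981 = 0.2212; p̂₂ = 159/234 = 0.6795.
The two standard errors are √(0.2212×0.7788/981) = 0.01325 and √(0.6795×0.3205/234) = 0.03051.
Because the samples are independent, SE_diff = √(0.01325² + 0.03051²) = 0.03326.
Using z* = 1.645 for 90%, ME = 1.645 × 0.03326 = 0.05471.
p̂₁ − p̂₂ = -0.4583; interval -0.4583 ± 0.05471 gives (-0.51301, -0.40359).
The interval (-0.51301, -0.40359) does not contain 0, so the difference is significant.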